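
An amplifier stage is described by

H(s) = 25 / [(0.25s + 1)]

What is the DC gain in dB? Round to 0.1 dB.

H(0) = 25 · 1 / 1 = 25
20 log₁₀(25) ≈ 27.96 dB

28.0 dB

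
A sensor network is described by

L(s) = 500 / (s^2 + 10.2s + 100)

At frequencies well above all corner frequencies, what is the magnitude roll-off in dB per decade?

-40 dB/decade

Each pole contributes −20 dB/decade at high frequency; each zero contributes +20 dB/decade.
Net: 0 zero(s) − 2 pole(s) → -40 dB/decade.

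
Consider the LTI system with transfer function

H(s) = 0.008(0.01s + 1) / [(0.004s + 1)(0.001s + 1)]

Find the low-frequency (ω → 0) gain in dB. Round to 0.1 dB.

-41.9 dB

H(0) = 0.008 · 1 / 1 = 0.008
20 log₁₀(0.008) ≈ -41.94 dB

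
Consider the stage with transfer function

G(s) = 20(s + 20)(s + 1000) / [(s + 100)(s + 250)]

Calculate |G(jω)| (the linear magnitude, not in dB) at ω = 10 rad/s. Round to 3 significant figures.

17.8

At s = jω = j10:
zero (s+20): 20 + j10 → |·| = √(20²+10²) = √500 ≈ 22.361, ∠ = arctan(10/20) ≈ 26.57°
zero (s+1000): 1000 + j10 → |·| = √(1000²+10²) = √1000100 ≈ 1000, ∠ = arctan(10/1000) ≈ 0.57°
pole (s+100): 100 + j10 → |·| = √(100²+10²) = √10100 ≈ 100.5, ∠ = arctan(10/100) ≈ 5.71°
pole (s+250): 250 + j10 → |·| = √(250²+10²) = √62600 ≈ 250.2, ∠ = arctan(10/250) ≈ 2.29°
|G| = 20 · 22361 / 25145 ≈ 17.786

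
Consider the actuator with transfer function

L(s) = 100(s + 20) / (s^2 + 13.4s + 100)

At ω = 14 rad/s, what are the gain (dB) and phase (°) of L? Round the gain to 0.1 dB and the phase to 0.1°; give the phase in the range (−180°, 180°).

At s = jω = j14:
zero (s+20): 20 + j14 → |·| = √(20²+14²) = √596 ≈ 24.413, ∠ = arctan(14/20) ≈ 34.99°
quadratic: (j14)² + 13.4·j14 + 100 = -96 + j187.6 → |·| ≈ 210.74, ∠ ≈ 117.10°
|L| = 100 · 24.413 / 210.74 ≈ 11.584
Gain = 20 log₁₀(11.584) ≈ 21.28 dB
∠L = 34.99° − 117.10° = -82.11°

21.3 dB, -82.1°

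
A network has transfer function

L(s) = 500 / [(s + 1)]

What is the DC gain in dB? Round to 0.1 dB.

L(0) = 500 · 1 / 1 = 500
20 log₁₀(500) ≈ 53.98 dB

54.0 dB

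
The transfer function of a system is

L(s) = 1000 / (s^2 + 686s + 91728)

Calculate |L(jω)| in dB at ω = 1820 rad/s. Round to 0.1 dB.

-70.8 dB

Substitute s = j1820:
Numerator: 1000 = 1000 + j0
Denominator: (j1820)^2 + 686(j1820) + 91728 = -3220672 + j1248520
|N| = √(1000² + 0²) ≈ 1000, ∠N ≈ 0.00°
|D| = √(3220672² + 1248520²) ≈ 3.4542e+06, ∠D ≈ 158.81°
|L| = 1000 / 3.4542e+06 ≈ 0.0002895
Gain = 20 log₁₀(0.0002895) ≈ -70.77 dB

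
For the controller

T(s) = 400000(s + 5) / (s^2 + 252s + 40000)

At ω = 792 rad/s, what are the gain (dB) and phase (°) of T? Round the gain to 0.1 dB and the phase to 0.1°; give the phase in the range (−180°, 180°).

At s = jω = j792:
zero (s+5): 5 + j792 → |·| = √(5²+792²) = √627289 ≈ 792.02, ∠ = arctan(792/5) ≈ 89.64°
quadratic: (j792)² + 252·j792 + 40000 = -587264 + j199584 → |·| ≈ 6.2025e+05, ∠ ≈ 161.23°
|T| = 400000 · 792.02 / 6.2025e+05 ≈ 510.77
Gain = 20 log₁₀(510.77) ≈ 54.16 dB
∠T = 89.64° − 161.23° = -71.59°

54.2 dB, -71.6°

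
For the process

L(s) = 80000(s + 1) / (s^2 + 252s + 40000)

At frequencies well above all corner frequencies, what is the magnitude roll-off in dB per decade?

Each pole contributes −20 dB/decade at high frequency; each zero contributes +20 dB/decade.
Net: 1 zero(s) − 2 pole(s) → -20 dB/decade.

-20 dB/decade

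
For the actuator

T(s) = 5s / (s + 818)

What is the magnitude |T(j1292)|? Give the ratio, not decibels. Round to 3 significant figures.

At s = jω = j1292:
zero at origin: s = j1292 → |·| = 1292, ∠ = 90.00°
pole (s+818): 818 + j1292 → |·| = √(818²+1292²) = √2338388 ≈ 1529.2, ∠ = arctan(1292/818) ≈ 57.66°
|T| = 5 · 1292 / 1529.2 ≈ 4.2244

4.22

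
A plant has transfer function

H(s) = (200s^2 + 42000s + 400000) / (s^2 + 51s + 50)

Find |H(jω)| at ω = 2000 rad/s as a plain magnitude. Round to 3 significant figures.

201

Substitute s = j2000:
Numerator: 200(j2000)^2 + 42000(j2000) + 400000 = -799600000 + j84000000
Denominator: (j2000)^2 + 51(j2000) + 50 = -3999950 + j102000
|N| = √(799600000² + 84000000²) ≈ 8.04e+08, ∠N ≈ 174.00°
|D| = √(3999950² + 102000²) ≈ 4.0013e+06, ∠D ≈ 178.54°
|H| = 8.04e+08 / 4.0013e+06 ≈ 200.93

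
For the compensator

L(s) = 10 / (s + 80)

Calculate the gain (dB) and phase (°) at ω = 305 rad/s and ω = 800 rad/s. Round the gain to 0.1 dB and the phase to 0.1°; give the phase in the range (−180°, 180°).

Substitute s = j305:
Numerator: 10 = 10 + j0
Denominator: (j305) + 80 = 80 + j305
|N| = √(10² + 0²) ≈ 10, ∠N ≈ 0.00°
|D| = √(80² + 305²) ≈ 315.32, ∠D ≈ 75.30°
|L| = 10 / 315.32 ≈ 0.031714
Gain = 20 log₁₀(0.031714) ≈ -29.97 dB
∠L = 0.00° − 75.30° = -75.30°

Substitute s = j800:
Numerator: 10 = 10 + j0
Denominator: (j800) + 80 = 80 + j800
|N| = √(10² + 0²) ≈ 10, ∠N ≈ 0.00°
|D| = √(80² + 800²) ≈ 803.99, ∠D ≈ 84.29°
|L| = 10 / 803.99 ≈ 0.012438
Gain = 20 log₁₀(0.012438) ≈ -38.10 dB
∠L = 0.00° − 84.29° = -84.29°

ω = 305: -30.0 dB, -75.3°; ω = 800: -38.1 dB, -84.3°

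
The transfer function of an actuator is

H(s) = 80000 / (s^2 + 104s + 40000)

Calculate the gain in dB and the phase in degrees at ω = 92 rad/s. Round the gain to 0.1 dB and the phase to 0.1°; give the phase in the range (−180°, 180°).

At s = jω = j92:
quadratic: (j92)² + 104·j92 + 40000 = 31536 + j9568 → |·| ≈ 32956, ∠ ≈ 16.88°
|H| = 80000 / 32956 ≈ 2.4275
Gain = 20 log₁₀(2.4275) ≈ 7.70 dB
∠H = 0.00° − 16.88° = -16.88°

7.7 dB, -16.9°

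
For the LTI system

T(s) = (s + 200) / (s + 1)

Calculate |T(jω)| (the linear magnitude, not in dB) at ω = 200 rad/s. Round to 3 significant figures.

1.41

At s = jω = j200:
zero (s+200): 200 + j200 → |·| = √(200²+200²) = √80000 ≈ 282.84, ∠ = arctan(200/200) ≈ 45.00°
pole (s+1): 1 + j200 → |·| = √(1²+200²) = √40001 ≈ 200, ∠ = arctan(200/1) ≈ 89.71°
|T| = 1 · 282.84 / 200 ≈ 1.4142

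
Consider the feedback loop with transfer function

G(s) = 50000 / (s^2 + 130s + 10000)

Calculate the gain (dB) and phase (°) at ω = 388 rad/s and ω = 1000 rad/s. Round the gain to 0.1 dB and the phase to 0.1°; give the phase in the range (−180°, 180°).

At s = jω = j388:
quadratic: (j388)² + 130·j388 + 10000 = -140544 + j50440 → |·| ≈ 1.4932e+05, ∠ ≈ 160.26°
|G| = 50000 / 1.4932e+05 ≈ 0.33485
Gain = 20 log₁₀(0.33485) ≈ -9.50 dB
∠G = 0.00° − 160.26° = -160.26°

At s = jω = j1000:
quadratic: (j1000)² + 130·j1000 + 10000 = -990000 + j130000 → |·| ≈ 9.985e+05, ∠ ≈ 172.52°
|G| = 50000 / 9.985e+05 ≈ 0.050075
Gain = 20 log₁₀(0.050075) ≈ -26.01 dB
∠G = 0.00° − 172.52° = -172.52°

ω = 388: -9.5 dB, -160.3°; ω = 1000: -26.0 dB, -172.5°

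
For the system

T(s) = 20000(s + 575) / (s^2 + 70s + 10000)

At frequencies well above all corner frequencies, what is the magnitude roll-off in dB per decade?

Each pole contributes −20 dB/decade at high frequency; each zero contributes +20 dB/decade.
Net: 1 zero(s) − 2 pole(s) → -20 dB/decade.

-20 dB/decade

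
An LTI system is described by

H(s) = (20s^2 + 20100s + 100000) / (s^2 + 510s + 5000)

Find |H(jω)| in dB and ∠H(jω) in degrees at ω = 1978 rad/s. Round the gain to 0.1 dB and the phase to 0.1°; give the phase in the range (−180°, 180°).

Substitute s = j1978:
Numerator: 20(j1978)^2 + 20100(j1978) + 100000 = -78149680 + j39757800
Denominator: (j1978)^2 + 510(j1978) + 5000 = -3907484 + j1008780
|N| = √(78149680² + 39757800²) ≈ 8.7682e+07, ∠N ≈ 153.04°
|D| = √(3907484² + 1008780²) ≈ 4.0356e+06, ∠D ≈ 165.52°
|H| = 8.7682e+07 / 4.0356e+06 ≈ 21.727
Gain = 20 log₁₀(21.727) ≈ 26.74 dB
∠H = 153.04° − 165.52° = -12.48°

26.7 dB, -12.5°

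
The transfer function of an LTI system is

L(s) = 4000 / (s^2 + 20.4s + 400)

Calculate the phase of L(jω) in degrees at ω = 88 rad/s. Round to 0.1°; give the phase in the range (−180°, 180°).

At s = jω = j88:
quadratic: (j88)² + 20.4·j88 + 400 = -7344 + j1795.2 → |·| ≈ 7560.2, ∠ ≈ 166.26°
∠L = 0.00° − 166.26° = -166.26°

-166.3°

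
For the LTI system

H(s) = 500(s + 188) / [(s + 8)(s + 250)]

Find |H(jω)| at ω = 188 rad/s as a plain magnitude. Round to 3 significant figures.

At s = jω = j188:
zero (s+188): 188 + j188 → |·| = √(188²+188²) = √70688 ≈ 265.87, ∠ = arctan(188/188) ≈ 45.00°
pole (s+8): 8 + j188 → |·| = √(8²+188²) = √35408 ≈ 188.17, ∠ = arctan(188/8) ≈ 87.56°
pole (s+250): 250 + j188 → |·| = √(250²+188²) = √97844 ≈ 312.8, ∠ = arctan(188/250) ≈ 36.94°
|H| = 500 · 265.87 / 58860 ≈ 2.2585

2.26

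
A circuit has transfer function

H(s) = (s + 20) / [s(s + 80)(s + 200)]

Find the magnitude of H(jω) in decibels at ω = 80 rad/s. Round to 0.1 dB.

At s = jω = j80:
zero (s+20): 20 + j80 → |·| = √(20²+80²) = √6800 ≈ 82.462, ∠ = arctan(80/20) ≈ 75.96°
pole (s+80): 80 + j80 → |·| = √(80²+80²) = √12800 ≈ 113.14, ∠ = arctan(80/80) ≈ 45.00°
pole (s+200): 200 + j80 → |·| = √(200²+80²) = √46400 ≈ 215.41, ∠ = arctan(80/200) ≈ 21.80°
pole at origin: |s| = 80, ∠ = 90.00° (in denominator)
|H| = 1 · 82.462 / 1.9497e+06 ≈ 4.2295e-05
Gain = 20 log₁₀(4.2295e-05) ≈ -87.47 dB

-87.5 dB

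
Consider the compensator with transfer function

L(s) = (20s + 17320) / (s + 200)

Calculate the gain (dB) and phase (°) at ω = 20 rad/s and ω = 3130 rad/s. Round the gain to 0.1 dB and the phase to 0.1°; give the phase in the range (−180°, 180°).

ω = 20: 38.7 dB, -4.4°; ω = 3130: 26.3 dB, -11.8°

Substitute s = j20:
Numerator: 20(j20) + 17320 = 17320 + j400
Denominator: (j20) + 200 = 200 + j20
|N| = √(17320² + 400²) ≈ 17325, ∠N ≈ 1.32°
|D| = √(200² + 20²) ≈ 201, ∠D ≈ 5.71°
|L| = 17325 / 201 ≈ 86.194
Gain = 20 log₁₀(86.194) ≈ 38.71 dB
∠L = 1.32° − 5.71° = -4.39°

Substitute s = j3130:
Numerator: 20(j3130) + 17320 = 17320 + j62600
Denominator: (j3130) + 200 = 200 + j3130
|N| = √(17320² + 62600²) ≈ 64952, ∠N ≈ 74.53°
|D| = √(200² + 3130²) ≈ 3136.4, ∠D ≈ 86.34°
|L| = 64952 / 3136.4 ≈ 20.709
Gain = 20 log₁₀(20.709) ≈ 26.32 dB
∠L = 74.53° − 86.34° = -11.81°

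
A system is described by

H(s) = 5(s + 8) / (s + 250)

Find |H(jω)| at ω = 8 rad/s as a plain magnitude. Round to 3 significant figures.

0.226

At s = jω = j8:
zero (s+8): 8 + j8 → |·| = √(8²+8²) = √128 ≈ 11.314, ∠ = arctan(8/8) ≈ 45.00°
pole (s+250): 250 + j8 → |·| = √(250²+8²) = √62564 ≈ 250.13, ∠ = arctan(8/250) ≈ 1.83°
|H| = 5 · 11.314 / 250.13 ≈ 0.22616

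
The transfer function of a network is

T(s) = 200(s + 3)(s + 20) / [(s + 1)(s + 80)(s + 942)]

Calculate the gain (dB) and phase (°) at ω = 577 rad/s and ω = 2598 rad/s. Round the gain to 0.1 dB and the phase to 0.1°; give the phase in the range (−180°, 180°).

At s = jω = j577:
zero (s+3): 3 + j577 → |·| = √(3²+577²) = √332938 ≈ 577.01, ∠ = arctan(577/3) ≈ 89.70°
zero (s+20): 20 + j577 → |·| = √(20²+577²) = √333329 ≈ 577.35, ∠ = arctan(577/20) ≈ 88.01°
pole (s+1): 1 + j577 → |·| = √(1²+577²) = √332930 ≈ 577, ∠ = arctan(577/1) ≈ 89.90°
pole (s+80): 80 + j577 → |·| = √(80²+577²) = √339329 ≈ 582.52, ∠ = arctan(577/80) ≈ 82.11°
pole (s+942): 942 + j577 → |·| = √(942²+577²) = √1220293 ≈ 1104.7, ∠ = arctan(577/942) ≈ 31.49°
|T| = 200 · 3.3314e+05 / 3.7131e+08 ≈ 0.17944
Gain = 20 log₁₀(0.17944) ≈ -14.92 dB
∠T = 177.71° − 203.50° = -25.79°

At s = jω = j2598:
zero (s+3): 3 + j2598 → |·| = √(3²+2598²) = √6749613 ≈ 2598, ∠ = arctan(2598/3) ≈ 89.93°
zero (s+20): 20 + j2598 → |·| = √(20²+2598²) = √6750004 ≈ 2598.1, ∠ = arctan(2598/20) ≈ 89.56°
pole (s+1): 1 + j2598 → |·| = √(1²+2598²) = √6749605 ≈ 2598, ∠ = arctan(2598/1) ≈ 89.98°
pole (s+80): 80 + j2598 → |·| = √(80²+2598²) = √6756004 ≈ 2599.2, ∠ = arctan(2598/80) ≈ 88.24°
pole (s+942): 942 + j2598 → |·| = √(942²+2598²) = √7636968 ≈ 2763.5, ∠ = arctan(2598/942) ≈ 70.07°
|T| = 200 · 6.7499e+06 / 1.8661e+10 ≈ 0.072342
Gain = 20 log₁₀(0.072342) ≈ -22.81 dB
∠T = 179.49° − 248.29° = -68.80°

ω = 577: -14.9 dB, -25.8°; ω = 2598: -22.8 dB, -68.8°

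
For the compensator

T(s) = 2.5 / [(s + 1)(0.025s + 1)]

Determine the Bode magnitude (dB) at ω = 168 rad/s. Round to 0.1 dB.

At ω = 168 rad/s:
pole (1 + j168·1) = 1 + j168 → |·| ≈ 168, ∠ ≈ 89.66°
pole (1 + j168·0.025) = 1 + j4.2 → |·| ≈ 4.3174, ∠ ≈ 76.61°
|T| = 2.5 · 1 / (168 · 4.3174) ≈ 0.0034467
Gain = 20 log₁₀(0.0034467) ≈ -49.25 dB

-49.3 dB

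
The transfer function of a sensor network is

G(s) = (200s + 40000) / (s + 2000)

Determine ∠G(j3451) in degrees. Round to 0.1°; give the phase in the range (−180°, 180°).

26.8°

Substitute s = j3451:
Numerator: 200(j3451) + 40000 = 40000 + j690200
Denominator: (j3451) + 2000 = 2000 + j3451
|N| = √(40000² + 690200²) ≈ 6.9136e+05, ∠N ≈ 86.68°
|D| = √(2000² + 3451²) ≈ 3988.7, ∠D ≈ 59.91°
∠G = 86.68° − 59.91° = 26.77°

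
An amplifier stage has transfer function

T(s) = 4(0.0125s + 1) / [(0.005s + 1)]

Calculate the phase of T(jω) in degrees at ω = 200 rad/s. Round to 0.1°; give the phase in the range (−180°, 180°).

23.2°

At ω = 200 rad/s:
zero (1 + j200·0.0125) = 1 + j2.5 → |·| ≈ 2.6926, ∠ ≈ 68.20°
pole (1 + j200·0.005) = 1 + j1 → |·| ≈ 1.4142, ∠ ≈ 45.00°
∠T = (68.20°) − (45.00°) = 23.20°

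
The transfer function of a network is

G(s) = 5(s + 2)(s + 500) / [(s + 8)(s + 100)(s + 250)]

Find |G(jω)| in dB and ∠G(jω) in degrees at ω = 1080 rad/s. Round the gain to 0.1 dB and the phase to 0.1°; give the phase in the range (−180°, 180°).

-46.1 dB, -96.2°

At s = jω = j1080:
zero (s+2): 2 + j1080 → |·| = √(2²+1080²) = √1166404 ≈ 1080, ∠ = arctan(1080/2) ≈ 89.89°
zero (s+500): 500 + j1080 → |·| = √(500²+1080²) = √1416400 ≈ 1190.1, ∠ = arctan(1080/500) ≈ 65.16°
pole (s+8): 8 + j1080 → |·| = √(8²+1080²) = √1166464 ≈ 1080, ∠ = arctan(1080/8) ≈ 89.58°
pole (s+100): 100 + j1080 → |·| = √(100²+1080²) = √1176400 ≈ 1084.6, ∠ = arctan(1080/100) ≈ 84.71°
pole (s+250): 250 + j1080 → |·| = √(250²+1080²) = √1228900 ≈ 1108.6, ∠ = arctan(1080/250) ≈ 76.97°
|G| = 5 · 1.2853e+06 / 1.2986e+09 ≈ 0.0049488
Gain = 20 log₁₀(0.0049488) ≈ -46.11 dB
∠G = 155.05° − 251.26° = -96.21°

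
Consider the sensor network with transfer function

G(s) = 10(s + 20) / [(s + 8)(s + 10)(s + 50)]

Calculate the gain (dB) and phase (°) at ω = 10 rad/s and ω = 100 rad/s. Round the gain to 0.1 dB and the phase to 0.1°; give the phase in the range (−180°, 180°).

ω = 10: -32.3 dB, -81.1°; ω = 100: -60.9 dB, -154.5°

At s = jω = j10:
zero (s+20): 20 + j10 → |·| = √(20²+10²) = √500 ≈ 22.361, ∠ = arctan(10/20) ≈ 26.57°
pole (s+8): 8 + j10 → |·| = √(8²+10²) = √164 ≈ 12.806, ∠ = arctan(10/8) ≈ 51.34°
pole (s+10): 10 + j10 → |·| = √(10²+10²) = √200 ≈ 14.142, ∠ = arctan(10/10) ≈ 45.00°
pole (s+50): 50 + j10 → |·| = √(50²+10²) = √2600 ≈ 50.99, ∠ = arctan(10/50) ≈ 11.31°
|G| = 10 · 22.361 / 9234.4 ≈ 0.024215
Gain = 20 log₁₀(0.024215) ≈ -32.32 dB
∠G = 26.57° − 107.65° = -81.08°

At s = jω = j100:
zero (s+20): 20 + j100 → |·| = √(20²+100²) = √10400 ≈ 101.98, ∠ = arctan(100/20) ≈ 78.69°
pole (s+8): 8 + j100 → |·| = √(8²+100²) = √10064 ≈ 100.32, ∠ = arctan(100/8) ≈ 85.43°
pole (s+10): 10 + j100 → |·| = √(10²+100²) = √10100 ≈ 100.5, ∠ = arctan(100/10) ≈ 84.29°
pole (s+50): 50 + j100 → |·| = √(50²+100²) = √12500 ≈ 111.8, ∠ = arctan(100/50) ≈ 63.43°
|G| = 10 · 101.98 / 1.1272e+06 ≈ 0.00090472
Gain = 20 log₁₀(0.00090472) ≈ -60.87 dB
∠G = 78.69° − 233.15° = -154.46°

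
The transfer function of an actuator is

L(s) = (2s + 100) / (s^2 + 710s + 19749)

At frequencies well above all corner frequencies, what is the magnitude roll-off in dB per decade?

-20 dB/decade

Each pole contributes −20 dB/decade at high frequency; each zero contributes +20 dB/decade.
Net: 1 zero(s) − 2 pole(s) → -20 dB/decade.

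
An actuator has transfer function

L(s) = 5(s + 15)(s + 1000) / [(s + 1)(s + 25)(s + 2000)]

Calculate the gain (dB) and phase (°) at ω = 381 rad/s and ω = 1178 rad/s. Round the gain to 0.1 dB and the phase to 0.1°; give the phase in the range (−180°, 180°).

ω = 381: -43.2 dB, -78.3°; ω = 1178: -51.0 dB, -70.3°

At s = jω = j381:
zero (s+15): 15 + j381 → |·| = √(15²+381²) = √145386 ≈ 381.3, ∠ = arctan(381/15) ≈ 87.75°
zero (s+1000): 1000 + j381 → |·| = √(1000²+381²) = √1145161 ≈ 1070.1, ∠ = arctan(381/1000) ≈ 20.86°
pole (s+1): 1 + j381 → |·| = √(1²+381²) = √145162 ≈ 381, ∠ = arctan(381/1) ≈ 89.85°
pole (s+25): 25 + j381 → |·| = √(25²+381²) = √145786 ≈ 381.82, ∠ = arctan(381/25) ≈ 86.25°
pole (s+2000): 2000 + j381 → |·| = √(2000²+381²) = √4145161 ≈ 2036, ∠ = arctan(381/2000) ≈ 10.79°
|L| = 5 · 4.0803e+05 / 2.9618e+08 ≈ 0.0068882
Gain = 20 log₁₀(0.0068882) ≈ -43.24 dB
∠L = 108.61° − 186.89° = -78.28°

At s = jω = j1178:
zero (s+15): 15 + j1178 → |·| = √(15²+1178²) = √1387909 ≈ 1178.1, ∠ = arctan(1178/15) ≈ 89.27°
zero (s+1000): 1000 + j1178 → |·| = √(1000²+1178²) = √2387684 ≈ 1545.2, ∠ = arctan(1178/1000) ≈ 49.67°
pole (s+1): 1 + j1178 → |·| = √(1²+1178²) = √1387685 ≈ 1178, ∠ = arctan(1178/1) ≈ 89.95°
pole (s+25): 25 + j1178 → |·| = √(25²+1178²) = √1388309 ≈ 1178.3, ∠ = arctan(1178/25) ≈ 88.78°
pole (s+2000): 2000 + j1178 → |·| = √(2000²+1178²) = √5387684 ≈ 2321.1, ∠ = arctan(1178/2000) ≈ 30.50°
|L| = 5 · 1.8204e+06 / 3.2218e+09 ≈ 0.0028251
Gain = 20 log₁₀(0.0028251) ≈ -50.98 dB
∠L = 138.94° − 209.23° = -70.29°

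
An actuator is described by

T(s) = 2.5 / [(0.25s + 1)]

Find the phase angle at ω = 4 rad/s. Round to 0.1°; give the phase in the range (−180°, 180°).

At ω = 4 rad/s:
pole (1 + j4·0.25) = 1 + j1 → |·| ≈ 1.4142, ∠ ≈ 45.00°
∠T = (0°) − (45.00°) = -45.00°

-45.0°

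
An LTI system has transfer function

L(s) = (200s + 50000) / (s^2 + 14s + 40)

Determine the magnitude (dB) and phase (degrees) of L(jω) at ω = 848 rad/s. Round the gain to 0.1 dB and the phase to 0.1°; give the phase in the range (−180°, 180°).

Substitute s = j848:
Numerator: 200(j848) + 50000 = 50000 + j169600
Denominator: (j848)^2 + 14(j848) + 40 = -719064 + j11872
|N| = √(50000² + 169600²) ≈ 1.7682e+05, ∠N ≈ 73.57°
|D| = √(719064² + 11872²) ≈ 7.1916e+05, ∠D ≈ 179.05°
|L| = 1.7682e+05 / 7.1916e+05 ≈ 0.24587
Gain = 20 log₁₀(0.24587) ≈ -12.19 dB
∠L = 73.57° − 179.05° = -105.48°

-12.2 dB, -105.5°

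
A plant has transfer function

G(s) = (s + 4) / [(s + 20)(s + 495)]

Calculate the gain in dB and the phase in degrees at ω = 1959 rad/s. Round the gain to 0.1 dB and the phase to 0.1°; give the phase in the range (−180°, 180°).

At s = jω = j1959:
zero (s+4): 4 + j1959 → |·| = √(4²+1959²) = √3837697 ≈ 1959, ∠ = arctan(1959/4) ≈ 89.88°
pole (s+20): 20 + j1959 → |·| = √(20²+1959²) = √3838081 ≈ 1959.1, ∠ = arctan(1959/20) ≈ 89.42°
pole (s+495): 495 + j1959 → |·| = √(495²+1959²) = √4082706 ≈ 2020.6, ∠ = arctan(1959/495) ≈ 75.82°
|G| = 1 · 1959 / 3.9586e+06 ≈ 0.00049487
Gain = 20 log₁₀(0.00049487) ≈ -66.11 dB
∠G = 89.88° − 165.24° = -75.36°

-66.1 dB, -75.4°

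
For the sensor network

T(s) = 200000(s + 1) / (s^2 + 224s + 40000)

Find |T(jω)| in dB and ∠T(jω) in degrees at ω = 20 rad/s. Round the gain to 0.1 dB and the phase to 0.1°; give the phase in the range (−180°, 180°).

40.0 dB, 80.7°

At s = jω = j20:
zero (s+1): 1 + j20 → |·| = √(1²+20²) = √401 ≈ 20.025, ∠ = arctan(20/1) ≈ 87.14°
quadratic: (j20)² + 224·j20 + 40000 = 39600 + j4480 → |·| ≈ 39853, ∠ ≈ 6.45°
|T| = 200000 · 20.025 / 39853 ≈ 100.49
Gain = 20 log₁₀(100.49) ≈ 40.04 dB
∠T = 87.14° − 6.45° = 80.69°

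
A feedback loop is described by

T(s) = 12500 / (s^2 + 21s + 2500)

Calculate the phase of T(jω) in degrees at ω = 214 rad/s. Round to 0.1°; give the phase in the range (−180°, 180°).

At s = jω = j214:
quadratic: (j214)² + 21·j214 + 2500 = -43296 + j4494 → |·| ≈ 43529, ∠ ≈ 174.07°
∠T = 0.00° − 174.07° = -174.07°

-174.1°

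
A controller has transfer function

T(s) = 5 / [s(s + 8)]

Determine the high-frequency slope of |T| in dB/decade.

Each pole contributes −20 dB/decade at high frequency; each zero contributes +20 dB/decade.
Net: 0 zero(s) − 2 pole(s) → -40 dB/decade.

-40 dB/decade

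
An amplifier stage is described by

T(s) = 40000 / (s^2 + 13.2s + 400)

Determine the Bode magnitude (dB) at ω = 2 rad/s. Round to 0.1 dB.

At s = jω = j2:
quadratic: (j2)² + 13.2·j2 + 400 = 396 + j26.4 → |·| ≈ 396.88, ∠ ≈ 3.81°
|T| = 40000 / 396.88 ≈ 100.79
Gain = 20 log₁₀(100.79) ≈ 40.07 dB

40.1 dB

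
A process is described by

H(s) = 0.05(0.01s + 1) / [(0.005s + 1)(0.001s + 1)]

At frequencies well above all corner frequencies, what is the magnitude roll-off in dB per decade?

Each pole contributes −20 dB/decade at high frequency; each zero contributes +20 dB/decade.
Net: 1 zero(s) − 2 pole(s) → -20 dB/decade.

-20 dB/decade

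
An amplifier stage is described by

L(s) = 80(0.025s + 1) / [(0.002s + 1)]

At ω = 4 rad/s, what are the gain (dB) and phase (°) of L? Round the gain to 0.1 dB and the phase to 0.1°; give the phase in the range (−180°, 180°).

38.1 dB, 5.3°

At ω = 4 rad/s:
zero (1 + j4·0.025) = 1 + j0.1 → |·| ≈ 1.005, ∠ ≈ 5.71°
pole (1 + j4·0.002) = 1 + j0.008 → |·| ≈ 1, ∠ ≈ 0.46°
|L| = 80 · 1.005 / (1) ≈ 80.4
Gain = 20 log₁₀(80.4) ≈ 38.11 dB
∠L = (5.71°) − (0.46°) = 5.25°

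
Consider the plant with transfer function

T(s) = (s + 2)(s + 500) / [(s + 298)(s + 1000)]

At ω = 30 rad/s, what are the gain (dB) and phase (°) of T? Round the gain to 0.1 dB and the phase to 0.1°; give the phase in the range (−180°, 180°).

-26.0 dB, 82.2°

At s = jω = j30:
zero (s+2): 2 + j30 → |·| = √(2²+30²) = √904 ≈ 30.067, ∠ = arctan(30/2) ≈ 86.19°
zero (s+500): 500 + j30 → |·| = √(500²+30²) = √250900 ≈ 500.9, ∠ = arctan(30/500) ≈ 3.43°
pole (s+298): 298 + j30 → |·| = √(298²+30²) = √89704 ≈ 299.51, ∠ = arctan(30/298) ≈ 5.75°
pole (s+1000): 1000 + j30 → |·| = √(1000²+30²) = √1000900 ≈ 1000.4, ∠ = arctan(30/1000) ≈ 1.72°
|T| = 1 · 15061 / 2.9963e+05 ≈ 0.050265
Gain = 20 log₁₀(0.050265) ≈ -25.97 dB
∠T = 89.62° − 7.47° = 82.15°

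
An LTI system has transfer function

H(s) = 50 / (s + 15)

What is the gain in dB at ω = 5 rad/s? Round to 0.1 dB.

10.0 dB

At s = jω = j5:
pole (s+15): 15 + j5 → |·| = √(15²+5²) = √250 ≈ 15.811, ∠ = arctan(5/15) ≈ 18.43°
|H| = 50 / 15.811 ≈ 3.1624
Gain = 20 log₁₀(3.1624) ≈ 10.00 dB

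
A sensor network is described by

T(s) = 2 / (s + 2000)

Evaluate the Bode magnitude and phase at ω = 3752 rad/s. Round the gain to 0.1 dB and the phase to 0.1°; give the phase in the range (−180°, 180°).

At s = jω = j3752:
pole (s+2000): 2000 + j3752 → |·| = √(2000²+3752²) = √18077504 ≈ 4251.8, ∠ = arctan(3752/2000) ≈ 61.94°
|T| = 2 / 4251.8 ≈ 0.00047039
Gain = 20 log₁₀(0.00047039) ≈ -66.55 dB
∠T = 0.00° − 61.94° = -61.94°

-66.6 dB, -61.9°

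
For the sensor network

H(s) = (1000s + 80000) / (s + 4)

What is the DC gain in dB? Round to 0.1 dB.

86.0 dB

H(0) = 80000 / 4 = 20000
20 log₁₀(20000) ≈ 86.02 dB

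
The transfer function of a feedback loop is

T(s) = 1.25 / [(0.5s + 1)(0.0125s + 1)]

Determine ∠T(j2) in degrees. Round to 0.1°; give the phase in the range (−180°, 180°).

At ω = 2 rad/s:
pole (1 + j2·0.5) = 1 + j1 → |·| ≈ 1.4142, ∠ ≈ 45.00°
pole (1 + j2·0.0125) = 1 + j0.025 → |·| ≈ 1.0003, ∠ ≈ 1.43°
∠T = (0°) − (45.00° + 1.43°) = -46.43°

-46.4°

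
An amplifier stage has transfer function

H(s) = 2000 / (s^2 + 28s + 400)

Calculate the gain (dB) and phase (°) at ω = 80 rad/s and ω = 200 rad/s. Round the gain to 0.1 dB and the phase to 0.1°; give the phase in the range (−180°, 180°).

At s = jω = j80:
quadratic: (j80)² + 28·j80 + 400 = -6000 + j2240 → |·| ≈ 6404.5, ∠ ≈ 159.53°
|H| = 2000 / 6404.5 ≈ 0.31228
Gain = 20 log₁₀(0.31228) ≈ -10.11 dB
∠H = 0.00° − 159.53° = -159.53°

At s = jω = j200:
quadratic: (j200)² + 28·j200 + 400 = -39600 + j5600 → |·| ≈ 39994, ∠ ≈ 171.95°
|H| = 2000 / 39994 ≈ 0.050008
Gain = 20 log₁₀(0.050008) ≈ -26.02 dB
∠H = 0.00° − 171.95° = -171.95°

ω = 80: -10.1 dB, -159.5°; ω = 200: -26.0 dB, -172.0°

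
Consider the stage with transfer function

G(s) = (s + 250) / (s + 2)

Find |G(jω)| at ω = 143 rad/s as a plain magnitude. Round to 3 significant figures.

Substitute s = j143:
Numerator: (j143) + 250 = 250 + j143
Denominator: (j143) + 2 = 2 + j143
|N| = √(250² + 143²) ≈ 288.01, ∠N ≈ 29.77°
|D| = √(2² + 143²) ≈ 143.01, ∠D ≈ 89.20°
|G| = 288.01 / 143.01 ≈ 2.0139

2.01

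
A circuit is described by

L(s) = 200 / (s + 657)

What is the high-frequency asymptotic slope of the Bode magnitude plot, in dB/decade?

-20 dB/decade

Each pole contributes −20 dB/decade at high frequency; each zero contributes +20 dB/decade.
Net: 0 zero(s) − 1 pole(s) → -20 dB/decade.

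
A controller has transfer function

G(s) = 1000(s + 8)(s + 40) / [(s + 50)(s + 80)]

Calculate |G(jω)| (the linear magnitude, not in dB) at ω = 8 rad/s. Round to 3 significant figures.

At s = jω = j8:
zero (s+8): 8 + j8 → |·| = √(8²+8²) = √128 ≈ 11.314, ∠ = arctan(8/8) ≈ 45.00°
zero (s+40): 40 + j8 → |·| = √(40²+8²) = √1664 ≈ 40.792, ∠ = arctan(8/40) ≈ 11.31°
pole (s+50): 50 + j8 → |·| = √(50²+8²) = √2564 ≈ 50.636, ∠ = arctan(8/50) ≈ 9.09°
pole (s+80): 80 + j8 → |·| = √(80²+8²) = √6464 ≈ 80.399, ∠ = arctan(8/80) ≈ 5.71°
|G| = 1000 · 461.52 / 4071.1 ≈ 113.36

113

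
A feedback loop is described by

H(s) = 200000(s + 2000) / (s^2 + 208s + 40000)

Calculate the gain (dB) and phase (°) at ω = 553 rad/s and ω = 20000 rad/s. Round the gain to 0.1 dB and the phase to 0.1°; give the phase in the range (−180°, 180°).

ω = 553: 63.1 dB, -141.1°; ω = 20000: 20.0 dB, -95.1°

At s = jω = j553:
zero (s+2000): 2000 + j553 → |·| = √(2000²+553²) = √4305809 ≈ 2075, ∠ = arctan(553/2000) ≈ 15.46°
quadratic: (j553)² + 208·j553 + 40000 = -265809 + j115024 → |·| ≈ 2.8963e+05, ∠ ≈ 156.60°
|H| = 200000 · 2075 / 2.8963e+05 ≈ 1432.9
Gain = 20 log₁₀(1432.9) ≈ 63.12 dB
∠H = 15.46° − 156.60° = -141.14°

At s = jω = j20000:
zero (s+2000): 2000 + j20000 → |·| = √(2000²+20000²) = √404000000 ≈ 20100, ∠ = arctan(20000/2000) ≈ 84.29°
quadratic: (j20000)² + 208·j20000 + 40000 = -399960000 + j4160000 → |·| ≈ 3.9998e+08, ∠ ≈ 179.40°
|H| = 200000 · 20100 / 3.9998e+08 ≈ 10.051
Gain = 20 log₁₀(10.051) ≈ 20.04 dB
∠H = 84.29° − 179.40° = -95.11°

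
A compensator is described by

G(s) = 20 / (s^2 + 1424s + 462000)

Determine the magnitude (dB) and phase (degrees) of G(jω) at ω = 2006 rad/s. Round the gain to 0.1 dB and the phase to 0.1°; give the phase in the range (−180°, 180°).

-107.2 dB, -141.3°

Substitute s = j2006:
Numerator: 20 = 20 + j0
Denominator: (j2006)^2 + 1424(j2006) + 462000 = -3562036 + j2856544
|N| = √(20² + 0²) ≈ 20, ∠N ≈ 0.00°
|D| = √(3562036² + 2856544²) ≈ 4.566e+06, ∠D ≈ 141.27°
|G| = 20 / 4.566e+06 ≈ 4.3802e-06
Gain = 20 log₁₀(4.3802e-06) ≈ -107.17 dB
∠G = 0.00° − 141.27° = -141.27°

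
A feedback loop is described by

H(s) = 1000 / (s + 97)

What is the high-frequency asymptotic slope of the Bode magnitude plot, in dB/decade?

Each pole contributes −20 dB/decade at high frequency; each zero contributes +20 dB/decade.
Net: 0 zero(s) − 1 pole(s) → -20 dB/decade.

-20 dB/decade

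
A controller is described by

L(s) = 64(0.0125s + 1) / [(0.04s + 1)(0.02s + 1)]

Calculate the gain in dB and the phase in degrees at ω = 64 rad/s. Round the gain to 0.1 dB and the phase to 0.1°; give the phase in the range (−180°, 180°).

At ω = 64 rad/s:
zero (1 + j64·0.0125) = 1 + j0.8 → |·| ≈ 1.2806, ∠ ≈ 38.66°
pole (1 + j64·0.04) = 1 + j2.56 → |·| ≈ 2.7484, ∠ ≈ 68.66°
pole (1 + j64·0.02) = 1 + j1.28 → |·| ≈ 1.6243, ∠ ≈ 52.00°
|L| = 64 · 1.2806 / (2.7484 · 1.6243) ≈ 18.359
Gain = 20 log₁₀(18.359) ≈ 25.28 dB
∠L = (38.66°) − (68.66° + 52.00°) = -82.00°

25.3 dB, -82.0°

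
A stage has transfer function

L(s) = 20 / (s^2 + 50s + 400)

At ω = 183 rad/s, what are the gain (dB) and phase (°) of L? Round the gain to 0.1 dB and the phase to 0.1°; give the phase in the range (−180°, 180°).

Substitute s = j183:
Numerator: 20 = 20 + j0
Denominator: (j183)^2 + 50(j183) + 400 = -33089 + j9150
|N| = √(20² + 0²) ≈ 20, ∠N ≈ 0.00°
|D| = √(33089² + 9150²) ≈ 34331, ∠D ≈ 164.54°
|L| = 20 / 34331 ≈ 0.00058256
Gain = 20 log₁₀(0.00058256) ≈ -64.69 dB
∠L = 0.00° − 164.54° = -164.54°

-64.7 dB, -164.5°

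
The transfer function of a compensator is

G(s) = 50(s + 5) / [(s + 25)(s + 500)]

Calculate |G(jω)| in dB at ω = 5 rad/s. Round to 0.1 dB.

-31.1 dB

At s = jω = j5:
zero (s+5): 5 + j5 → |·| = √(5²+5²) = √50 ≈ 7.0711, ∠ = arctan(5/5) ≈ 45.00°
pole (s+25): 25 + j5 → |·| = √(25²+5²) = √650 ≈ 25.495, ∠ = arctan(5/25) ≈ 11.31°
pole (s+500): 500 + j5 → |·| = √(500²+5²) = √250025 ≈ 500.02, ∠ = arctan(5/500) ≈ 0.57°
|G| = 50 · 7.0711 / 12748 ≈ 0.027734
Gain = 20 log₁₀(0.027734) ≈ -31.14 dB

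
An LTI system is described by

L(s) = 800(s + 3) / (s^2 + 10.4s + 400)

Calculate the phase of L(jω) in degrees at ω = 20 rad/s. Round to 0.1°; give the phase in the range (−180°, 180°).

-8.5°

At s = jω = j20:
zero (s+3): 3 + j20 → |·| = √(3²+20²) = √409 ≈ 20.224, ∠ = arctan(20/3) ≈ 81.47°
quadratic: (j20)² + 10.4·j20 + 400 = 0 + j208 → |·| ≈ 208, ∠ ≈ 90.00°
∠L = 81.47° − 90.00° = -8.53°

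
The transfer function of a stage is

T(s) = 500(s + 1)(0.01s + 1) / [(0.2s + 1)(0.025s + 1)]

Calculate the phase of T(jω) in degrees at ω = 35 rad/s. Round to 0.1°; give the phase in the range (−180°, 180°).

-15.4°

At ω = 35 rad/s:
zero (1 + j35·1) = 1 + j35 → |·| ≈ 35.014, ∠ ≈ 88.36°
zero (1 + j35·0.01) = 1 + j0.35 → |·| ≈ 1.0595, ∠ ≈ 19.29°
pole (1 + j35·0.2) = 1 + j7 → |·| ≈ 7.0711, ∠ ≈ 81.87°
pole (1 + j35·0.025) = 1 + j0.875 → |·| ≈ 1.3288, ∠ ≈ 41.19°
∠T = (88.36° + 19.29°) − (81.87° + 41.19°) = -15.41°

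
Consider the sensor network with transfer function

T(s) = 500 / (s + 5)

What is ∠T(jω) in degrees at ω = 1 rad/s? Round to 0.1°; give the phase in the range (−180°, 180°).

At s = jω = j1:
pole (s+5): 5 + j1 → |·| = √(5²+1²) = √26 ≈ 5.099, ∠ = arctan(1/5) ≈ 11.31°
∠T = 0.00° − 11.31° = -11.31°

-11.3°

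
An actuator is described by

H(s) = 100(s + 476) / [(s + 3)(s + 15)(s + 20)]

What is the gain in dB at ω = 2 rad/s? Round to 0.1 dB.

At s = jω = j2:
zero (s+476): 476 + j2 → |·| = √(476²+2²) = √226580 ≈ 476, ∠ = arctan(2/476) ≈ 0.24°
pole (s+3): 3 + j2 → |·| = √(3²+2²) = √13 ≈ 3.6056, ∠ = arctan(2/3) ≈ 33.69°
pole (s+15): 15 + j2 → |·| = √(15²+2²) = √229 ≈ 15.133, ∠ = arctan(2/15) ≈ 7.59°
pole (s+20): 20 + j2 → |·| = √(20²+2²) = √404 ≈ 20.1, ∠ = arctan(2/20) ≈ 5.71°
|H| = 100 · 476 / 1096.7 ≈ 43.403
Gain = 20 log₁₀(43.403) ≈ 32.75 dB

32.8 dB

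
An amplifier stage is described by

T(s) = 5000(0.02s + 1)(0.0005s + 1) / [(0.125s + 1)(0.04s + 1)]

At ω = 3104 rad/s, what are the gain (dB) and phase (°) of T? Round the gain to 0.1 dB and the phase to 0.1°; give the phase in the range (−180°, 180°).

21.5 dB, -33.1°

At ω = 3104 rad/s:
zero (1 + j3104·0.02) = 1 + j62.08 → |·| ≈ 62.088, ∠ ≈ 89.08°
zero (1 + j3104·0.0005) = 1 + j1.552 → |·| ≈ 1.8463, ∠ ≈ 57.21°
pole (1 + j3104·0.125) = 1 + j388 → |·| ≈ 388, ∠ ≈ 89.85°
pole (1 + j3104·0.04) = 1 + j124.16 → |·| ≈ 124.16, ∠ ≈ 89.54°
|T| = 5000 · 62.088 · 1.8463 / (388 · 124.16) ≈ 11.898
Gain = 20 log₁₀(11.898) ≈ 21.51 dB
∠T = (89.08° + 57.21°) − (89.85° + 89.54°) = -33.10°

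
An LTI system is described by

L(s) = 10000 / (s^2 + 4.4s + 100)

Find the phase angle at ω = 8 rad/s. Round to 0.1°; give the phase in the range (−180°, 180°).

-44.4°

At s = jω = j8:
quadratic: (j8)² + 4.4·j8 + 100 = 36 + j35.2 → |·| ≈ 50.349, ∠ ≈ 44.36°
∠L = 0.00° − 44.36° = -44.36°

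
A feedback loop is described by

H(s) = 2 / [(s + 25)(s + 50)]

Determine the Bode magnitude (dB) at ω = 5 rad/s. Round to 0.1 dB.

-56.1 dB

At s = jω = j5:
pole (s+25): 25 + j5 → |·| = √(25²+5²) = √650 ≈ 25.495, ∠ = arctan(5/25) ≈ 11.31°
pole (s+50): 50 + j5 → |·| = √(50²+5²) = √2525 ≈ 50.249, ∠ = arctan(5/50) ≈ 5.71°
|H| = 2 / 1281.1 ≈ 0.0015612
Gain = 20 log₁₀(0.0015612) ≈ -56.13 dB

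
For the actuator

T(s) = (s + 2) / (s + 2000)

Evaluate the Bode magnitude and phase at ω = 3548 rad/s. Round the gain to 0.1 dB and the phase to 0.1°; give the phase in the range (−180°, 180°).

Substitute s = j3548:
Numerator: (j3548) + 2 = 2 + j3548
Denominator: (j3548) + 2000 = 2000 + j3548
|N| = √(2² + 3548²) ≈ 3548, ∠N ≈ 89.97°
|D| = √(2000² + 3548²) ≈ 4072.9, ∠D ≈ 60.59°
|T| = 3548 / 4072.9 ≈ 0.87112
Gain = 20 log₁₀(0.87112) ≈ -1.20 dB
∠T = 89.97° − 60.59° = 29.38°

-1.2 dB, 29.4°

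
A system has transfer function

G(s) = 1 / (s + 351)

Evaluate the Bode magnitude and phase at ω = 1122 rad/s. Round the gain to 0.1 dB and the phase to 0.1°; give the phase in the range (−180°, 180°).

Substitute s = j1122:
Numerator: 1 = 1 + j0
Denominator: (j1122) + 351 = 351 + j1122
|N| = √(1² + 0²) ≈ 1, ∠N ≈ 0.00°
|D| = √(351² + 1122²) ≈ 1175.6, ∠D ≈ 72.63°
|G| = 1 / 1175.6 ≈ 0.00085063
Gain = 20 log₁₀(0.00085063) ≈ -61.41 dB
∠G = 0.00° − 72.63° = -72.63°

-61.4 dB, -72.6°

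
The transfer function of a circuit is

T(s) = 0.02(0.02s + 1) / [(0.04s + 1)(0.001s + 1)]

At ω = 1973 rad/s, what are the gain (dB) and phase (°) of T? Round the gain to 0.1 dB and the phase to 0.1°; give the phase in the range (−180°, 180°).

At ω = 1973 rad/s:
zero (1 + j1973·0.02) = 1 + j39.46 → |·| ≈ 39.473, ∠ ≈ 88.55°
pole (1 + j1973·0.04) = 1 + j78.92 → |·| ≈ 78.926, ∠ ≈ 89.27°
pole (1 + j1973·0.001) = 1 + j1.973 → |·| ≈ 2.212, ∠ ≈ 63.12°
|T| = 0.02 · 39.473 / (78.926 · 2.212) ≈ 0.0045219
Gain = 20 log₁₀(0.0045219) ≈ -46.89 dB
∠T = (88.55°) − (89.27° + 63.12°) = -63.84°

-46.9 dB, -63.8°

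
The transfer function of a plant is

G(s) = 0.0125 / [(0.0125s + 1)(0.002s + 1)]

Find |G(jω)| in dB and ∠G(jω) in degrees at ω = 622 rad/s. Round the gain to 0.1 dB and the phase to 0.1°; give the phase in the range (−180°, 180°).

-60.0 dB, -133.9°

At ω = 622 rad/s:
pole (1 + j622·0.0125) = 1 + j7.775 → |·| ≈ 7.839, ∠ ≈ 82.67°
pole (1 + j622·0.002) = 1 + j1.244 → |·| ≈ 1.5961, ∠ ≈ 51.21°
|G| = 0.0125 · 1 / (7.839 · 1.5961) ≈ 0.00099905
Gain = 20 log₁₀(0.00099905) ≈ -60.01 dB
∠G = (0°) − (82.67° + 51.21°) = -133.88°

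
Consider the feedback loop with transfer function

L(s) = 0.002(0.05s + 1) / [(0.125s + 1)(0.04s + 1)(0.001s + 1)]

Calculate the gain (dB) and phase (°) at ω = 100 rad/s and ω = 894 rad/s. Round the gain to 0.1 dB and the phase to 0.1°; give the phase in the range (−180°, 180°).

At ω = 100 rad/s:
zero (1 + j100·0.05) = 1 + j5 → |·| ≈ 5.099, ∠ ≈ 78.69°
pole (1 + j100·0.125) = 1 + j12.5 → |·| ≈ 12.54, ∠ ≈ 85.43°
pole (1 + j100·0.04) = 1 + j4 → |·| ≈ 4.1231, ∠ ≈ 75.96°
pole (1 + j100·0.001) = 1 + j0.1 → |·| ≈ 1.005, ∠ ≈ 5.71°
|L| = 0.002 · 5.099 / (12.54 · 4.1231 · 1.005) ≈ 0.00019626
Gain = 20 log₁₀(0.00019626) ≈ -74.14 dB
∠L = (78.69°) − (85.43° + 75.96° + 5.71°) = -88.41°

At ω = 894 rad/s:
zero (1 + j894·0.05) = 1 + j44.7 → |·| ≈ 44.711, ∠ ≈ 88.72°
pole (1 + j894·0.125) = 1 + j111.75 → |·| ≈ 111.75, ∠ ≈ 89.49°
pole (1 + j894·0.04) = 1 + j35.76 → |·| ≈ 35.774, ∠ ≈ 88.40°
pole (1 + j894·0.001) = 1 + j0.894 → |·| ≈ 1.3414, ∠ ≈ 41.80°
|L| = 0.002 · 44.711 / (111.75 · 35.774 · 1.3414) ≈ 1.6675e-05
Gain = 20 log₁₀(1.6675e-05) ≈ -95.56 dB
∠L = (88.72°) − (89.49° + 88.40° + 41.80°) = -130.97°

ω = 100: -74.1 dB, -88.4°; ω = 894: -95.6 dB, -131.0°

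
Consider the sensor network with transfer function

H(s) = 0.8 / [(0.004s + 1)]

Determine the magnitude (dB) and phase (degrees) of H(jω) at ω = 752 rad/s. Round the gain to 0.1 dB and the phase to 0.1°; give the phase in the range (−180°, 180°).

At ω = 752 rad/s:
pole (1 + j752·0.004) = 1 + j3.008 → |·| ≈ 3.1699, ∠ ≈ 71.61°
|H| = 0.8 · 1 / (3.1699) ≈ 0.25237
Gain = 20 log₁₀(0.25237) ≈ -11.96 dB
∠H = (0°) − (71.61°) = -71.61°

-12.0 dB, -71.6°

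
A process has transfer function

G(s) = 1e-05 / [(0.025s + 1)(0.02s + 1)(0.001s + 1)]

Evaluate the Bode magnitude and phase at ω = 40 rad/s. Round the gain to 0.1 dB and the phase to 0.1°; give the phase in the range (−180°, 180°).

-105.2 dB, -86.0°

At ω = 40 rad/s:
pole (1 + j40·0.025) = 1 + j1 → |·| ≈ 1.4142, ∠ ≈ 45.00°
pole (1 + j40·0.02) = 1 + j0.8 → |·| ≈ 1.2806, ∠ ≈ 38.66°
pole (1 + j40·0.001) = 1 + j0.04 → |·| ≈ 1.0008, ∠ ≈ 2.29°
|G| = 1e-05 · 1 / (1.4142 · 1.2806 · 1.0008) ≈ 5.5173e-06
Gain = 20 log₁₀(5.5173e-06) ≈ -105.17 dB
∠G = (0°) − (45.00° + 38.66° + 2.29°) = -85.95°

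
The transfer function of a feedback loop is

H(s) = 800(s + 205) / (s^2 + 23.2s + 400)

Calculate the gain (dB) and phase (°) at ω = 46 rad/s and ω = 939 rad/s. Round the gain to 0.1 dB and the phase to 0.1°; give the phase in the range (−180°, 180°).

At s = jω = j46:
zero (s+205): 205 + j46 → |·| = √(205²+46²) = √44141 ≈ 210.1, ∠ = arctan(46/205) ≈ 12.65°
quadratic: (j46)² + 23.2·j46 + 400 = -1716 + j1067.2 → |·| ≈ 2020.8, ∠ ≈ 148.12°
|H| = 800 · 210.1 / 2020.8 ≈ 83.175
Gain = 20 log₁₀(83.175) ≈ 38.40 dB
∠H = 12.65° − 148.12° = -135.47°

At s = jω = j939:
zero (s+205): 205 + j939 → |·| = √(205²+939²) = √923746 ≈ 961.12, ∠ = arctan(939/205) ≈ 77.68°
quadratic: (j939)² + 23.2·j939 + 400 = -881321 + j21784.8 → |·| ≈ 8.8159e+05, ∠ ≈ 178.58°
|H| = 800 · 961.12 / 8.8159e+05 ≈ 0.87217
Gain = 20 log₁₀(0.87217) ≈ -1.19 dB
∠H = 77.68° − 178.58° = -100.90°

ω = 46: 38.4 dB, -135.5°; ω = 939: -1.2 dB, -100.9°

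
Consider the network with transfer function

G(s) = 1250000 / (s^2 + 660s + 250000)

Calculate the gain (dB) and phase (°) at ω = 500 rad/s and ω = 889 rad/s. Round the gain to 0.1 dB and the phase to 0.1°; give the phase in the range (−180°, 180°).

ω = 500: 11.6 dB, -90.0°; ω = 889: 3.9 dB, -132.6°

At s = jω = j500:
quadratic: (j500)² + 660·j500 + 250000 = 0 + j330000 → |·| ≈ 3.3e+05, ∠ ≈ 90.00°
|G| = 1250000 / 3.3e+05 ≈ 3.7879
Gain = 20 log₁₀(3.7879) ≈ 11.57 dB
∠G = 0.00° − 90.00° = -90.00°

At s = jω = j889:
quadratic: (j889)² + 660·j889 + 250000 = -540321 + j586740 → |·| ≈ 7.9763e+05, ∠ ≈ 132.64°
|G| = 1250000 / 7.9763e+05 ≈ 1.5671
Gain = 20 log₁₀(1.5671) ≈ 3.90 dB
∠G = 0.00° − 132.64° = -132.64°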